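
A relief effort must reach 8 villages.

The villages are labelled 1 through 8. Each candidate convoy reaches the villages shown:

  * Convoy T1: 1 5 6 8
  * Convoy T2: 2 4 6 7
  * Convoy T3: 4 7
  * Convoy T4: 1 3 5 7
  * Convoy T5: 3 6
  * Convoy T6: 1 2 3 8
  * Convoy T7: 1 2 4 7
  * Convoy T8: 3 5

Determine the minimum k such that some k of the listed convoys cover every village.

3

T1 and T2 and T5 together: T1 ∪ T2 ∪ T5 = {1, 2, 3, 4, 5, 6, 7, 8} — every village is covered.
No 2 of the 8 convoys cover everything (all 28 combinations miss at least one village), so 3 is optimal.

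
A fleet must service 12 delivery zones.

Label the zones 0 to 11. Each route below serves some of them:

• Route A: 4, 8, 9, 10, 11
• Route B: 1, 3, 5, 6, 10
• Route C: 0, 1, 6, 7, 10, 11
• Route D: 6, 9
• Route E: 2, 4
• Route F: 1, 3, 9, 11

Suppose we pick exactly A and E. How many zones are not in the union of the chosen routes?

Union of A, E = {2, 4, 8, 9, 10, 11}.
Not covered: 0, 1, 3, 5, 6, 7 — 6 zones.

6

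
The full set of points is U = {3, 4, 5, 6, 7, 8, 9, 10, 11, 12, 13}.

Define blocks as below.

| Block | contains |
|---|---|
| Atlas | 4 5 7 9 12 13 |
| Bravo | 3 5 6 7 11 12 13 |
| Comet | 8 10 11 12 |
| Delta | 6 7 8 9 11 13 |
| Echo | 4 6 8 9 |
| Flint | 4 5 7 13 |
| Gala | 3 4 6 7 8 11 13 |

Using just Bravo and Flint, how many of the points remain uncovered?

3

Union of Bravo, Flint = {3, 4, 5, 6, 7, 11, 12, 13}.
Not covered: 8, 9, 10 — 3 points.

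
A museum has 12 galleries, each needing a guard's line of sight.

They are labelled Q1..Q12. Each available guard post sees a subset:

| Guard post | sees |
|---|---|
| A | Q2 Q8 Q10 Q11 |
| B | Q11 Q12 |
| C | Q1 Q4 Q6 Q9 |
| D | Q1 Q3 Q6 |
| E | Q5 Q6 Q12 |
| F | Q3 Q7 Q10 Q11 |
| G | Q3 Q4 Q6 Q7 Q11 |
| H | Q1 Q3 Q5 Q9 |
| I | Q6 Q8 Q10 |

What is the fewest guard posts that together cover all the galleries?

A and C and E and G together: A ∪ C ∪ E ∪ G = {Q1, Q2, Q3, Q4, Q5, Q6, Q7, Q8, Q9, Q10, Q11, Q12} — every gallery is covered.
No 3 of the 9 guard posts cover everything (all 84 combinations miss at least one gallery), so 4 is optimal.

4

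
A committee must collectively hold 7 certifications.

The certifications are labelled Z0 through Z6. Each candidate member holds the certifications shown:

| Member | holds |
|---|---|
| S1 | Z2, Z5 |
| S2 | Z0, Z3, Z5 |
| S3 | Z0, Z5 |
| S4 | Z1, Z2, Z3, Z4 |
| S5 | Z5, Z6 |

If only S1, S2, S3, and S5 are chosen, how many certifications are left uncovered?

Union of S1, S2, S3, S5 = {Z0, Z2, Z3, Z5, Z6}.
Not covered: Z1, Z4 — 2 certifications.

2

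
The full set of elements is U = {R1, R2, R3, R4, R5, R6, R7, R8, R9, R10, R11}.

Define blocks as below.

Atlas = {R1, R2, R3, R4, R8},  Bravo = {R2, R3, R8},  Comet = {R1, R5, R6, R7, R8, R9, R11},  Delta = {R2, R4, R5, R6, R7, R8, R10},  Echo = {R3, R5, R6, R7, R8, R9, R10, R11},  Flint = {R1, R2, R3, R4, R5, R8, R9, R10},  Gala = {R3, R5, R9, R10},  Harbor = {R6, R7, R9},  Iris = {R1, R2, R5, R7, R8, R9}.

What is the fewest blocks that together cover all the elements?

2

Comet and Flint cover everything between them: the union {R1, R2, R3, R4, R5, R6, R7, R8, R9, R10, R11} is all of U.
No single block has all 11 elements (the largest, Echo, has 8), so 2 is optimal.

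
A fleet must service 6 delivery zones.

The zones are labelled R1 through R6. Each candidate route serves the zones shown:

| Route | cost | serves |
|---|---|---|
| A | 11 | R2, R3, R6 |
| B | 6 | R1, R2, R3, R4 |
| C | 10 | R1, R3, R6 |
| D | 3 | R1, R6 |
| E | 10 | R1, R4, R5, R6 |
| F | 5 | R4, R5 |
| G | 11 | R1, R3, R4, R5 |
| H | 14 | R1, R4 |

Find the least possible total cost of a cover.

B, D, F together cover every zone (B ∪ D ∪ F = {R1, R2, R3, R4, R5, R6}); total cost 6 + 3 + 5 = 14.
No covering selection has total cost below 14.

14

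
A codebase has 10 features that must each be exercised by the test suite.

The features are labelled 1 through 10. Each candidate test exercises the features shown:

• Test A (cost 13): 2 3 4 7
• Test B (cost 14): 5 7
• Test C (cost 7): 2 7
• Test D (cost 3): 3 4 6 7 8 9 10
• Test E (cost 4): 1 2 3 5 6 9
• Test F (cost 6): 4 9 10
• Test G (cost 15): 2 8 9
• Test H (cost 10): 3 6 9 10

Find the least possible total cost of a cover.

D, E together cover every feature (D ∪ E = {1, 2, 3, 4, 5, 6, 7, 8, 9, 10}); total cost 3 + 4 = 7.
No covering selection has total cost below 7.

7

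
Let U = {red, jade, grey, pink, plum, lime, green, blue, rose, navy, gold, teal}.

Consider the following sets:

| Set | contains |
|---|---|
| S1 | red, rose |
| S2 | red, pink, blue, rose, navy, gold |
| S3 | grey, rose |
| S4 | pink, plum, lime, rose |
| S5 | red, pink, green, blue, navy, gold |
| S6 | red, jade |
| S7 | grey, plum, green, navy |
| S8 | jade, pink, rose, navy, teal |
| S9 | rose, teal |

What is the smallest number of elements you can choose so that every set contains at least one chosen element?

The 3 elements {red, grey, rose} hit every set.
The sets S6, S7, S9 are pairwise disjoint, so any hitting set needs a separate element for each — at least 3. Hence 3 is optimal.

3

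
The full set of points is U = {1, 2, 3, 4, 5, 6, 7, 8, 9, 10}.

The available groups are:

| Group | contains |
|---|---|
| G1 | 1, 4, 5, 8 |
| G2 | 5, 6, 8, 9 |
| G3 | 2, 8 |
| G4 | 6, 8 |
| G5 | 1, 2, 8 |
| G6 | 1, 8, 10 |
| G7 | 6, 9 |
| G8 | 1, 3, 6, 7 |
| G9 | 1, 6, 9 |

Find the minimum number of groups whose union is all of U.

G1, G2, G3, G6, and G8 cover everything between them: the union {1, 2, 3, 4, 5, 6, 7, 8, 9, 10} is all of U.
No 4 of the 9 groups cover everything (all 126 combinations miss at least one point), so 5 is optimal.

5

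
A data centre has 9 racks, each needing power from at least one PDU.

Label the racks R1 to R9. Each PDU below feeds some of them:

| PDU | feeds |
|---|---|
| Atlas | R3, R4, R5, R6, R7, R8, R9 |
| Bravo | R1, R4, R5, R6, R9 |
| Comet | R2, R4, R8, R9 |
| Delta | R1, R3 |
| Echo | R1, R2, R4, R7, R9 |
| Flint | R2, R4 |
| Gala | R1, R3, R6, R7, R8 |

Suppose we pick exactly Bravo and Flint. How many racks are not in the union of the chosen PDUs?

3

Union of Bravo, Flint = {R1, R2, R4, R5, R6, R9}.
Not covered: R3, R7, R8 — 3 racks.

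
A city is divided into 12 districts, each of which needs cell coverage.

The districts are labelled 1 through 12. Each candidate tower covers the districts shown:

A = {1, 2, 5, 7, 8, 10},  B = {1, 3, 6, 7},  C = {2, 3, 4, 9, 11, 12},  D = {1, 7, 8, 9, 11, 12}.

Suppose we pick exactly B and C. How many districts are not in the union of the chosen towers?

Union of B, C = {1, 2, 3, 4, 6, 7, 9, 11, 12}.
Not covered: 5, 8, 10 — 3 districts.

3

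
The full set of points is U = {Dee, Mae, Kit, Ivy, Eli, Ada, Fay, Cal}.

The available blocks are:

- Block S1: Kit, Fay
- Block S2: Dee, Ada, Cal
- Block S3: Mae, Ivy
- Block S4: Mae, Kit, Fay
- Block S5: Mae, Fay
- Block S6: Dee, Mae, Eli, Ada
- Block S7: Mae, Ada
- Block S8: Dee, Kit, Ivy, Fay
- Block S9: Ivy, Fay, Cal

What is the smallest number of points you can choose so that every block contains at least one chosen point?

3

The 3 points {Mae, Kit, Cal} hit every block.
The blocks S1, S2, S3 are pairwise disjoint, so any hitting set needs a separate point for each — at least 3. Hence 3 is optimal.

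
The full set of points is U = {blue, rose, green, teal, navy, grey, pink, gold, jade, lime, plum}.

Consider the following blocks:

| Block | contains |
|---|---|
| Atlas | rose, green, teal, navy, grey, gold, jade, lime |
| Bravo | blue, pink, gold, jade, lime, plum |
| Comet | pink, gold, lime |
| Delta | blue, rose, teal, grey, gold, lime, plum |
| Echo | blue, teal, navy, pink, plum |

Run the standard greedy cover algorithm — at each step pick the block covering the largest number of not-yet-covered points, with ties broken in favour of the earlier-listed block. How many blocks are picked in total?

Greedy: pick Atlas (covers 8 new) → pick Bravo (covers 3 new). Total picks: 2.

2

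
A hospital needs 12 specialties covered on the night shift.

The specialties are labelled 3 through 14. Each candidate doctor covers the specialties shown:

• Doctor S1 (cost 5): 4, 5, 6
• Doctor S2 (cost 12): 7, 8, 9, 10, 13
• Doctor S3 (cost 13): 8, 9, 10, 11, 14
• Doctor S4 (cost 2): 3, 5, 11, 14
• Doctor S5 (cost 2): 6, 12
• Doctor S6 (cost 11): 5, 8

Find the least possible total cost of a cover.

21

S1, S2, S4, S5 together cover every specialty (S1 ∪ S2 ∪ S4 ∪ S5 = {3, 4, 5, 6, 7, 8, 9, 10, 11, 12, 13, 14}); total cost 5 + 12 + 2 + 2 = 21.
No covering selection has total cost below 21.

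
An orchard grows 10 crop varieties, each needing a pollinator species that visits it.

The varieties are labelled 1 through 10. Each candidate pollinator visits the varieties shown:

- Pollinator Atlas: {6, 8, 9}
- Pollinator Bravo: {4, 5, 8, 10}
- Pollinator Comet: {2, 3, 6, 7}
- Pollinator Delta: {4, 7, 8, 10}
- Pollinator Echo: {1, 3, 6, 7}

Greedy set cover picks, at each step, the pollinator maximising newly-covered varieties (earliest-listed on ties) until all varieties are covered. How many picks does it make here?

Greedy: pick Bravo (covers 4 new) → pick Comet (covers 4 new) → pick Atlas (covers 1 new) → pick Echo (covers 1 new). Total picks: 4.

4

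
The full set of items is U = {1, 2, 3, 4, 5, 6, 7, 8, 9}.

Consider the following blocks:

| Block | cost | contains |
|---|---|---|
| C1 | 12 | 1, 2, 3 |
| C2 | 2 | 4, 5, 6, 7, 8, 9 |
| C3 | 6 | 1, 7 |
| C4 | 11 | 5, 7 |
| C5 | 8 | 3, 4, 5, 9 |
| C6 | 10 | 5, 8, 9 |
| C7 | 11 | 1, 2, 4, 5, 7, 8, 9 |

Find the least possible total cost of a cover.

C1, C2 together cover every item (C1 ∪ C2 = {1, 2, 3, 4, 5, 6, 7, 8, 9}); total cost 12 + 2 = 14.
No covering selection has total cost below 14.

14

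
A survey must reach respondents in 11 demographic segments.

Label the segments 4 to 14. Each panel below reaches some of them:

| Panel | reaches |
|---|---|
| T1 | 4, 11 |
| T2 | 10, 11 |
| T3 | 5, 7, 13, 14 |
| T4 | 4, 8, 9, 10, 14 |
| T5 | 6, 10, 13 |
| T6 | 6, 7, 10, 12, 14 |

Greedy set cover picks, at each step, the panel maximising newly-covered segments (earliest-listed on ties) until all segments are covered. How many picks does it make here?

Greedy: pick T4 (covers 5 new) → pick T3 (covers 3 new) → pick T6 (covers 2 new) → pick T1 (covers 1 new). Total picks: 4.

4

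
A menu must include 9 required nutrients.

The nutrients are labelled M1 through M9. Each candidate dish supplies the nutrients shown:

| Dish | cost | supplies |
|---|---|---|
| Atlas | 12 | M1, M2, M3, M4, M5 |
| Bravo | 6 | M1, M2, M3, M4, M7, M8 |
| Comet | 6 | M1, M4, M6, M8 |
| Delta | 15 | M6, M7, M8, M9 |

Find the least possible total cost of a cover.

Atlas, Delta together cover every nutrient (Atlas ∪ Delta = {M1, M2, M3, M4, M5, M6, M7, M8, M9}); total cost 12 + 15 = 27.
The greedy pick Bravo, Comet, Atlas, Delta costs 39; no covering selection beats 27.

27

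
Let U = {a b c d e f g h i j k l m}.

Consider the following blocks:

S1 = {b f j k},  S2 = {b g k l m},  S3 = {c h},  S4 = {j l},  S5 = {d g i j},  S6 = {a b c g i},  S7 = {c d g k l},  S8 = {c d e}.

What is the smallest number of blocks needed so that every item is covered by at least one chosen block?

5

S1 and S2 and S3 and S6 and S8 together: S1 ∪ S2 ∪ S3 ∪ S6 ∪ S8 = {a, b, c, d, e, f, g, h, i, j, k, l, m} — every item is covered.
No 4 of the 8 blocks cover everything (all 70 combinations miss at least one item), so 5 is optimal.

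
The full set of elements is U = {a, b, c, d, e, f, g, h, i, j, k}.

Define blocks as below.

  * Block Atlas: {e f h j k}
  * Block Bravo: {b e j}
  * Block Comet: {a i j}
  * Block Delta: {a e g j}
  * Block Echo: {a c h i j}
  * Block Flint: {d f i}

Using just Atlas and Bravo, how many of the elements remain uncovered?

Union of Atlas, Bravo = {b, e, f, h, j, k}.
Not covered: a, c, d, g, i — 5 elements.

5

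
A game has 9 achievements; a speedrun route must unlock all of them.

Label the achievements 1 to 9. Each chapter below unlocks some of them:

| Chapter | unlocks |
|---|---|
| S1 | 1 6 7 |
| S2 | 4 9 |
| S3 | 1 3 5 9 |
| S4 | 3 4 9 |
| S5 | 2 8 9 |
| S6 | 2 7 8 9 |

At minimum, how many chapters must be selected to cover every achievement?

Take {S1, S3, S4, S6}. Their union is {1, 2, 3, 4, 5, 6, 7, 8, 9}, which is all 9 achievements.
No 3 of the 6 chapters cover everything (all 20 combinations miss at least one achievement), so 4 is optimal.

4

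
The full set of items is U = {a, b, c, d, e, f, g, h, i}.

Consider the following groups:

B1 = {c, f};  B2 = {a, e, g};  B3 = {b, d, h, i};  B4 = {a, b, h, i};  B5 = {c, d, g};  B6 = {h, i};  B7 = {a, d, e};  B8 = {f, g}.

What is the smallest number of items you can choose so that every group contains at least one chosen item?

T = {d, f, g, i} meets every group (each contains at least one member of T), and |T| = 4.
No choice of 3 items meets every group, so 4 is the minimum.

4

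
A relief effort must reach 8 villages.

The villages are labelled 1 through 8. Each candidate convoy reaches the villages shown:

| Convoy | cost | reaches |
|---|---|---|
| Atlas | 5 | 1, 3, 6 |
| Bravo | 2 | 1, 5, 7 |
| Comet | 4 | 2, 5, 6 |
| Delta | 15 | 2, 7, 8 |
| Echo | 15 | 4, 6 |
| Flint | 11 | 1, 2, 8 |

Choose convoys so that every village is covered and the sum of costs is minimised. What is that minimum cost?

33

Atlas, Bravo, Echo, Flint together cover every village (Atlas ∪ Bravo ∪ Echo ∪ Flint = {1, 2, 3, 4, 5, 6, 7, 8}); total cost 5 + 2 + 15 + 11 = 33.
The greedy pick Bravo, Comet, Atlas, Flint, Echo costs 37; no covering selection beats 33.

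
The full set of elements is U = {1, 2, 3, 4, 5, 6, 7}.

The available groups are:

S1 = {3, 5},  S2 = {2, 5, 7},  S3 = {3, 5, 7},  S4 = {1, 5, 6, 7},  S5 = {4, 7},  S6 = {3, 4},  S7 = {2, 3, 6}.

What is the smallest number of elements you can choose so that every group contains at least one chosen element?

The 2 elements {3, 7} hit every group.
The groups S5, S7 are pairwise disjoint, so any hitting set needs a separate element for each — at least 2. Hence 2 is optimal.

2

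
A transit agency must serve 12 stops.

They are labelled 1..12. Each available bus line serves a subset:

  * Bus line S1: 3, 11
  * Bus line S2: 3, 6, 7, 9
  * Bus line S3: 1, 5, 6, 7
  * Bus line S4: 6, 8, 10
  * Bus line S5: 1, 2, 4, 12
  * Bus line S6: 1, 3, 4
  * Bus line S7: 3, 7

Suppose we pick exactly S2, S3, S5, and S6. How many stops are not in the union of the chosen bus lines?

3

Union of S2, S3, S5, S6 = {1, 2, 3, 4, 5, 6, 7, 9, 12}.
Not covered: 8, 10, 11 — 3 stops.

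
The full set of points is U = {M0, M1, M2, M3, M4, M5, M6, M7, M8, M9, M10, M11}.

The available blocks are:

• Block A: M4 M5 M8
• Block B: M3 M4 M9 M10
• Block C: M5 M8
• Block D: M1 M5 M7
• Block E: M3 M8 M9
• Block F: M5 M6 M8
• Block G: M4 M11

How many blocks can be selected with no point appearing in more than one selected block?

3

D, E, G are pairwise disjoint (D={M1,M5,M7}; E={M3,M8,M9}; G={M4,M11}).
Every remaining block overlaps one of these, and no 4 of the listed blocks are pairwise disjoint, so 3 is the maximum.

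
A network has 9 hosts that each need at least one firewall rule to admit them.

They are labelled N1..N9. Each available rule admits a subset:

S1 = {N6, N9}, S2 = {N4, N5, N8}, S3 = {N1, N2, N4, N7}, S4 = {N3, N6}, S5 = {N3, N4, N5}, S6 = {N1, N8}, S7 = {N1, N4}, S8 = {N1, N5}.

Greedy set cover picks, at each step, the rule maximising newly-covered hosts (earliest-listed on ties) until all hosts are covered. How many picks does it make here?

4

Greedy: pick S3 (covers 4 new) → pick S1 (covers 2 new) → pick S2 (covers 2 new) → pick S4 (covers 1 new). Total picks: 4.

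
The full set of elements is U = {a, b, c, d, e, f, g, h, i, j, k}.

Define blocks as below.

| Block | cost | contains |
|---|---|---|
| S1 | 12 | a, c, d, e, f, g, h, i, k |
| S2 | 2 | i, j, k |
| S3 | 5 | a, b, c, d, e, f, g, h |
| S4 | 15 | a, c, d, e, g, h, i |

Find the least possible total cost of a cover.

7

S2, S3 together cover every element (S2 ∪ S3 = {a, b, c, d, e, f, g, h, i, j, k}); total cost 2 + 5 = 7.
No covering selection has total cost below 7.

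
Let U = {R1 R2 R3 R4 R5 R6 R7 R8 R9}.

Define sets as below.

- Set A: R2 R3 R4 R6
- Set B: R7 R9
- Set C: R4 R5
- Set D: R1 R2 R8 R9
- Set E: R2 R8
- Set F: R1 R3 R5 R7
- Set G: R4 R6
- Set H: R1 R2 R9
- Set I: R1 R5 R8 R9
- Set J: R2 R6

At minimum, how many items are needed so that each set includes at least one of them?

4

Take T = {R5, R6, R8, R9}. Each listed set contains at least one of these, so T is a hitting set of size 4.
No choice of 3 items meets every set, so 4 is the minimum.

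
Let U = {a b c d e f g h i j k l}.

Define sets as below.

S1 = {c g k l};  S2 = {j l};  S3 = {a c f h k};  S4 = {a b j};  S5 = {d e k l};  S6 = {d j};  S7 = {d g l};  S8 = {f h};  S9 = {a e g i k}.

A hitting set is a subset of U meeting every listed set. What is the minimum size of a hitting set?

Take T = {e, g, h, j}. Each listed set contains at least one of these, so T is a hitting set of size 4.
No choice of 3 points meets every set, so 4 is the minimum.

4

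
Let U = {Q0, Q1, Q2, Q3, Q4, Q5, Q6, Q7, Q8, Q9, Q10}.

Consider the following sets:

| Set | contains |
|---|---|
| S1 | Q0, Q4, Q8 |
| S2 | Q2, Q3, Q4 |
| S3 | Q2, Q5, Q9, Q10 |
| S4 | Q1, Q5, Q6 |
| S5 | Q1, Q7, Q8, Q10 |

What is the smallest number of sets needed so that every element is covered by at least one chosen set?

S1 and S2 and S3 and S4 and S5 together: S1 ∪ S2 ∪ S3 ∪ S4 ∪ S5 = {Q0, Q1, Q2, Q3, Q4, Q5, Q6, Q7, Q8, Q9, Q10} — every element is covered.
No 4 of the 5 sets cover everything (all 5 combinations miss at least one element), so 5 is optimal.

5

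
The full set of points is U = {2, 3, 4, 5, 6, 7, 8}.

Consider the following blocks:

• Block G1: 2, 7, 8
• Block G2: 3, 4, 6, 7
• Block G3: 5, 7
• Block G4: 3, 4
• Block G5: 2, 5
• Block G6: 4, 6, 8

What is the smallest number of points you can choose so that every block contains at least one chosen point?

3

Take H = {4, 5, 7}. Each listed block contains at least one of these, so H is a hitting set of size 3.
No choice of 2 points meets every block, so 3 is the minimum.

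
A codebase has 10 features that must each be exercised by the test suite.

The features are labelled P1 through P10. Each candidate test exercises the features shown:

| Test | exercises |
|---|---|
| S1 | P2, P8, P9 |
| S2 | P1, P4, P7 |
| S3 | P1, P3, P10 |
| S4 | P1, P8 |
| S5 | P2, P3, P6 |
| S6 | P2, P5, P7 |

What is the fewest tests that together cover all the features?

Take {S1, S2, S3, S5, S6}. Their union is {P1, P2, P3, P4, P5, P6, P7, P8, P9, P10}, which is all 10 features.
No 4 of the 6 tests cover everything (all 15 combinations miss at least one feature), so 5 is optimal.

5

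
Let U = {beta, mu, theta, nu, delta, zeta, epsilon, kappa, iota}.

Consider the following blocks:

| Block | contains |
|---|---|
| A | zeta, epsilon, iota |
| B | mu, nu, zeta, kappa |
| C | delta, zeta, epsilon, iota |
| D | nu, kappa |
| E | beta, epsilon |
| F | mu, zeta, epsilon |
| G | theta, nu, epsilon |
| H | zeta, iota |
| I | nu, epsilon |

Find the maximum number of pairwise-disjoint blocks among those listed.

3

D, E, H are pairwise disjoint (D={nu,kappa}; E={beta,epsilon}; H={zeta,iota}).
Every remaining block overlaps one of these, and no 4 of the listed blocks are pairwise disjoint, so 3 is the maximum.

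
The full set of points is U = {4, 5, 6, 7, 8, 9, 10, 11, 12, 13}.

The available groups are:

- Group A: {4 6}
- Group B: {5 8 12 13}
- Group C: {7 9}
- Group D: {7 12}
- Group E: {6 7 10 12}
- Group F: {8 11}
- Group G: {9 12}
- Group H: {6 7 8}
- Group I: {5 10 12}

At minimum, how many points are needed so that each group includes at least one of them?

4

T = {6, 7, 8, 12} meets every group (each contains at least one member of T), and |T| = 4.
The groups A, C, F, I are pairwise disjoint, so any hitting set needs a separate point for each — at least 4. Hence 4 is optimal.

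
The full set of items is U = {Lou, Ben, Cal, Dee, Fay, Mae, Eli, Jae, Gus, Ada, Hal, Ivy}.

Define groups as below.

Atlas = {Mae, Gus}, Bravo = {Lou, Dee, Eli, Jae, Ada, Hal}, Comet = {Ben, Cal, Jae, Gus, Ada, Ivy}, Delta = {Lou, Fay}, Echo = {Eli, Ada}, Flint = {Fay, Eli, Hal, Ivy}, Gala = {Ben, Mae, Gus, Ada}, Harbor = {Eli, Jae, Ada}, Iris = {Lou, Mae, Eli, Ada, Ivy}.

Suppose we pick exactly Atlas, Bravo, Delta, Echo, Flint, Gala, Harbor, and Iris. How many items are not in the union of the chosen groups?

Union of Atlas, Bravo, Delta, Echo, Flint, Gala, Harbor, Iris = {Lou, Ben, Dee, Fay, Mae, Eli, Jae, Gus, Ada, Hal, Ivy}.
Not covered: Cal — 1 item.

1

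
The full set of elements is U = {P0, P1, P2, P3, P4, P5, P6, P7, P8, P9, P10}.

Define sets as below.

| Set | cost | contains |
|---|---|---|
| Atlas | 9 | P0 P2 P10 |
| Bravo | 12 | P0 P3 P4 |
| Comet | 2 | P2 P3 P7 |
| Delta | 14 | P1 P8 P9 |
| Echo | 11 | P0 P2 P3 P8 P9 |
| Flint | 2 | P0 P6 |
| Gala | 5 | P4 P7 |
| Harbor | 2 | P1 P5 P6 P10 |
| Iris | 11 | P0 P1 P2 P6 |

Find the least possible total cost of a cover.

18

Echo, Gala, Harbor together cover every element (Echo ∪ Gala ∪ Harbor = {P0, P1, P2, P3, P4, P5, P6, P7, P8, P9, P10}); total cost 11 + 5 + 2 = 18.
The greedy pick Harbor, Comet, Flint, Gala, Echo costs 22; no covering selection beats 18.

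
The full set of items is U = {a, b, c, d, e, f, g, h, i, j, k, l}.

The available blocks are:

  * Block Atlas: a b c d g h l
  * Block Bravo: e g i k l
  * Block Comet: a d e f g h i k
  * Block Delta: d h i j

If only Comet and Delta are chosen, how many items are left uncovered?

3

Union of Comet, Delta = {a, d, e, f, g, h, i, j, k}.
Not covered: b, c, l — 3 items.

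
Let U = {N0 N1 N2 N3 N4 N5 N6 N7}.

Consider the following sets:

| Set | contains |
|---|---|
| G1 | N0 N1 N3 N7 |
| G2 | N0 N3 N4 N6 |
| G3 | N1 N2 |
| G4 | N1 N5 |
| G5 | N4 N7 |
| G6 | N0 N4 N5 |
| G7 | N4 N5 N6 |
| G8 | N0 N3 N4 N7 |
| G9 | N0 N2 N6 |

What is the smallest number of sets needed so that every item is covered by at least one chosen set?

3

G1, G6, and G9 cover everything between them: the union {N0, N1, N2, N3, N4, N5, N6, N7} is all of U.
No 2 of the 9 sets cover everything (all 36 combinations miss at least one item), so 3 is optimal.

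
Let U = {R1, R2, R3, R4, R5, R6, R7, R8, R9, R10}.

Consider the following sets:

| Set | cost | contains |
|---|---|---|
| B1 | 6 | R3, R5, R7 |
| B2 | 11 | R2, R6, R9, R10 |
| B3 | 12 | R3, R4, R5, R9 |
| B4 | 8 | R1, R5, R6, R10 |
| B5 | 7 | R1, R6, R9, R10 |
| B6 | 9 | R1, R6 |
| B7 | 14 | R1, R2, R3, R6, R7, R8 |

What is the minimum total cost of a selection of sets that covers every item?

33

B3, B5, B7 together cover every item (B3 ∪ B5 ∪ B7 = {R1, R2, R3, R4, R5, R6, R7, R8, R9, R10}); total cost 12 + 7 + 14 = 33.
The greedy pick B5, B1, B7, B3 costs 39; no covering selection beats 33.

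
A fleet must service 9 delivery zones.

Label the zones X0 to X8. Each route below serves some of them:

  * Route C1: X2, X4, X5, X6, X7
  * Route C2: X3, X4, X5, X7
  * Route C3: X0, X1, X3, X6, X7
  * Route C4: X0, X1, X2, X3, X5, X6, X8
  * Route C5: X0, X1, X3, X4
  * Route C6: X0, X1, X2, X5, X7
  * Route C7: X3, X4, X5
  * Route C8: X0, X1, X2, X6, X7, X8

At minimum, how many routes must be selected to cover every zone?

C2 and C8 together: C2 ∪ C8 = {X0, X1, X2, X3, X4, X5, X6, X7, X8} — every zone is covered.
No single route has all 9 zones (the largest, C4, has 7), so 2 is optimal.

2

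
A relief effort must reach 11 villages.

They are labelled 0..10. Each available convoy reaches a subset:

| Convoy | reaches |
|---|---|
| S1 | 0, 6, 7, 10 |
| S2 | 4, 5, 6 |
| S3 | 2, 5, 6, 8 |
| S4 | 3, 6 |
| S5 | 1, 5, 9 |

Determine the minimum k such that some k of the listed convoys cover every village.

5

Take {S1, S2, S3, S4, S5}. Their union is {0, 1, 2, 3, 4, 5, 6, 7, 8, 9, 10}, which is all 11 villages.
No 4 of the 5 convoys cover everything (all 5 combinations miss at least one village), so 5 is optimal.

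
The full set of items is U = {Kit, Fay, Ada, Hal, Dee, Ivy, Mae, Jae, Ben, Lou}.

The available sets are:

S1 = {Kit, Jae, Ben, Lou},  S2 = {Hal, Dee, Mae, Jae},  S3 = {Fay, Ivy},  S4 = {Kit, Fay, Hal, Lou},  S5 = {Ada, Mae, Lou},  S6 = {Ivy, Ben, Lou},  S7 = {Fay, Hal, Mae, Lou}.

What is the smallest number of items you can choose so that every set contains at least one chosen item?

3

H = {Fay, Jae, Lou} meets every set (each contains at least one member of H), and |H| = 3.
No choice of 2 items meets every set, so 3 is the minimum.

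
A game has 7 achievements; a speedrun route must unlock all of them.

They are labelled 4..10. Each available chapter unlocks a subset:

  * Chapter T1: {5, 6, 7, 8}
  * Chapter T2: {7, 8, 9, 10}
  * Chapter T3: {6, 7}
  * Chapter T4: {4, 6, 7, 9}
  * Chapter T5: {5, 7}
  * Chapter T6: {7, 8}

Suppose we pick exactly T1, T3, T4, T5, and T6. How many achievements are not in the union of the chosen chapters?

Union of T1, T3, T4, T5, T6 = {4, 5, 6, 7, 8, 9}.
Not covered: 10 — 1 achievement.

1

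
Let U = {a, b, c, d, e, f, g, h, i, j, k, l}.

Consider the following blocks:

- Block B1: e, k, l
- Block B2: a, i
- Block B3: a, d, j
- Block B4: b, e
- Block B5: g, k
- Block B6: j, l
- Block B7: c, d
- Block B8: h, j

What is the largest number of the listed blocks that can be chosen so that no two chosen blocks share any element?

5

B2, B4, B5, B7, B8 are pairwise disjoint (B2={a,i}; B4={b,e}; B5={g,k}; B7={c,d}; B8={h,j}).
Every remaining block overlaps one of these, and no 6 of the listed blocks are pairwise disjoint, so 5 is the maximum.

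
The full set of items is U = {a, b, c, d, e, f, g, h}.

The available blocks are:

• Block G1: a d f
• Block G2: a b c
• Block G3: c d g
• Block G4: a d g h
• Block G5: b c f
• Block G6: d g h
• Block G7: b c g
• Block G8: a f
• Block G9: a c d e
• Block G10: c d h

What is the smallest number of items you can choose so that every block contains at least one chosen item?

3

Take T = {c, f, h}. Each listed block contains at least one of these, so T is a hitting set of size 3.
No choice of 2 items meets every block, so 3 is the minimum.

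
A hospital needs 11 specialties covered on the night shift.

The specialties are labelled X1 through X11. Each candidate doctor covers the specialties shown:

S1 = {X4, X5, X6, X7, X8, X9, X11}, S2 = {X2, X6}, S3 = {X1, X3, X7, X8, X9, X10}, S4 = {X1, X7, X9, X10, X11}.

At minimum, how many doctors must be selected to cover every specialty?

3

Take {S1, S2, S3}. Their union is {X1, X2, X3, X4, X5, X6, X7, X8, X9, X10, X11}, which is all 11 specialties.
Only S2 contains X2, so S2 is forced; the remaining 9 specialties need at least 2 more doctors (each remaining doctor adds at most 6) — so at least 3 doctors are needed, and 3 is optimal.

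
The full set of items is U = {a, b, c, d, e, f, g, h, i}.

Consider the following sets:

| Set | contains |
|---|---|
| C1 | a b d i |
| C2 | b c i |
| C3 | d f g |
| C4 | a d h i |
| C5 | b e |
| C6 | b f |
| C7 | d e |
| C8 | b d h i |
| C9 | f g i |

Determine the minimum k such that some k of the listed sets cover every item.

4

C2 and C3 and C4 and C5 together: C2 ∪ C3 ∪ C4 ∪ C5 = {a, b, c, d, e, f, g, h, i} — every item is covered.
No 3 of the 9 sets cover everything (all 84 combinations miss at least one item), so 4 is optimal.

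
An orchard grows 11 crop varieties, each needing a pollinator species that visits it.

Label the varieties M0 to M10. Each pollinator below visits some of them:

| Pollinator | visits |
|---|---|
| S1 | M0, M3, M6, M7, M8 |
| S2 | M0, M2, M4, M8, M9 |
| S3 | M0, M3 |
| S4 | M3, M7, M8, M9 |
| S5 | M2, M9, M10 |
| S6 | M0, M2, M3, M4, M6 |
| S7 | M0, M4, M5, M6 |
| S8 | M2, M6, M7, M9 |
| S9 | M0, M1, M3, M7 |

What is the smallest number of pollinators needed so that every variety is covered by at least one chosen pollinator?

4

Take {S1, S5, S7, S9}. Their union is {M0, M1, M2, M3, M4, M5, M6, M7, M8, M9, M10}, which is all 11 varieties.
No 3 of the 9 pollinators cover everything (all 84 combinations miss at least one variety), so 4 is optimal.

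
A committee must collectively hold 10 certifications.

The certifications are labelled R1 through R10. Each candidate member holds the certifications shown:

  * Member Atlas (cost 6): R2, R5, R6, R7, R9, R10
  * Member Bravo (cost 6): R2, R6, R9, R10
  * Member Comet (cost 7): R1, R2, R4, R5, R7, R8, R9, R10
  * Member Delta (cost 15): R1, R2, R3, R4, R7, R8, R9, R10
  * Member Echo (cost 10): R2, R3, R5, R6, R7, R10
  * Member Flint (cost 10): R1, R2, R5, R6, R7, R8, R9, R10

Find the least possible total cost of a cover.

Comet, Echo together cover every certification (Comet ∪ Echo = {R1, R2, R3, R4, R5, R6, R7, R8, R9, R10}); total cost 7 + 10 = 17.
No covering selection has total cost below 17.

17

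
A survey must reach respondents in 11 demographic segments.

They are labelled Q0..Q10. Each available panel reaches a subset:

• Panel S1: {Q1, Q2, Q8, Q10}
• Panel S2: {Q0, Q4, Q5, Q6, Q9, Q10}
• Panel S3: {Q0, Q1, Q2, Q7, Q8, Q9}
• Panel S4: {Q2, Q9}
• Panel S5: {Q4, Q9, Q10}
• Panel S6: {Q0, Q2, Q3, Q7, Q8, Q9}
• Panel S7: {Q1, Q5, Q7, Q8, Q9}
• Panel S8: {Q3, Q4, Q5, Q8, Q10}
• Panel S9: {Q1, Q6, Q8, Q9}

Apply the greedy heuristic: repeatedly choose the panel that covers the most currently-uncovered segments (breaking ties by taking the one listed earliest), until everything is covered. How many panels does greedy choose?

3

Greedy: pick S2 (covers 6 new) → pick S3 (covers 4 new) → pick S6 (covers 1 new). Total picks: 3.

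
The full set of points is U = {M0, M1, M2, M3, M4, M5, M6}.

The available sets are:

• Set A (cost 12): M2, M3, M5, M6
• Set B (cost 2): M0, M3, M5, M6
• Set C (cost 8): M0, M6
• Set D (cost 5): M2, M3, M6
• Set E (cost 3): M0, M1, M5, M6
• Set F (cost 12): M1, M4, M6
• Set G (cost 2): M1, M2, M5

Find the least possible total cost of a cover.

B, F, G together cover every point (B ∪ F ∪ G = {M0, M1, M2, M3, M4, M5, M6}); total cost 2 + 12 + 2 = 16.
No covering selection has total cost below 16.

16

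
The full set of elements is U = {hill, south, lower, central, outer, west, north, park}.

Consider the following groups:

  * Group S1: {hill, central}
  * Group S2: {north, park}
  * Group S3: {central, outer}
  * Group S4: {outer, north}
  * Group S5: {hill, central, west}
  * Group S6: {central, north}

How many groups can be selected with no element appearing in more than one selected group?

S2, S5 are pairwise disjoint (S2={north,park}; S5={hill,central,west}).
Every remaining group overlaps one of these, and no 3 of the listed groups are pairwise disjoint, so 2 is the maximum.

2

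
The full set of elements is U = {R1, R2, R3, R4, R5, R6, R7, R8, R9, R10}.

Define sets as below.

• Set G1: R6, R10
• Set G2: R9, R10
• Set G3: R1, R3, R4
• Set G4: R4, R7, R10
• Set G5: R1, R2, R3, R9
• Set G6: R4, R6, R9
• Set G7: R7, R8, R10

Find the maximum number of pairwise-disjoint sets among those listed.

2

G3, G7 are pairwise disjoint (G3={R1,R3,R4}; G7={R7,R8,R10}).
Every remaining set overlaps one of these, and no 3 of the listed sets are pairwise disjoint, so 2 is the maximum.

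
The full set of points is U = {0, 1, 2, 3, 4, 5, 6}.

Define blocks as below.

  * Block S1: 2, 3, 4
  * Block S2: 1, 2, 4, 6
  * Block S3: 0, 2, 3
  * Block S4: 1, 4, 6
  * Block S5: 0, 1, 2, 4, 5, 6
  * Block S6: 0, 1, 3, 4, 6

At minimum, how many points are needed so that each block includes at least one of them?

2

H = {2, 4} meets every block (each contains at least one member of H), and |H| = 2.
The blocks S3, S4 are pairwise disjoint, so any hitting set needs a separate point for each — at least 2. Hence 2 is optimal.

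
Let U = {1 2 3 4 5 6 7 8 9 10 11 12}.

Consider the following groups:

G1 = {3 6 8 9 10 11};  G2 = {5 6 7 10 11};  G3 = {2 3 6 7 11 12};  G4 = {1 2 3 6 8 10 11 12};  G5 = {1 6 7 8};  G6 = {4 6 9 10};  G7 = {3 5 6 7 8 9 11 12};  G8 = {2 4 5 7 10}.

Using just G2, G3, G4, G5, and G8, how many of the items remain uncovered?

1

Union of G2, G3, G4, G5, G8 = {1, 2, 3, 4, 5, 6, 7, 8, 10, 11, 12}.
Not covered: 9 — 1 item.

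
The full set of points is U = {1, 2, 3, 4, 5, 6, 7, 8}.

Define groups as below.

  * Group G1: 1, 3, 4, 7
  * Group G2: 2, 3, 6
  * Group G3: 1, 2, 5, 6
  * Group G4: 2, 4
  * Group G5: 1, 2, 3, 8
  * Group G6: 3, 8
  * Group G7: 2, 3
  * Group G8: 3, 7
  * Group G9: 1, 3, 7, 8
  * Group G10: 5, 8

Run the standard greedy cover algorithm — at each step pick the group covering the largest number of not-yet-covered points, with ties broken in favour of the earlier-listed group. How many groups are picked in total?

Greedy: pick G1 (covers 4 new) → pick G3 (covers 3 new) → pick G5 (covers 1 new). Total picks: 3.

3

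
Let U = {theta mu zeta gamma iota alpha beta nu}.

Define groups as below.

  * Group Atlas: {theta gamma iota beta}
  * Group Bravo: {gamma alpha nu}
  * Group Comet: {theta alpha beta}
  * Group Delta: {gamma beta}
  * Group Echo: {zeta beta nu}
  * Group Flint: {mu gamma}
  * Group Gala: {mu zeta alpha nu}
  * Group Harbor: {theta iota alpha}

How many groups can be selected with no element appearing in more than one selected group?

Echo, Flint, Harbor are pairwise disjoint (Echo={zeta,beta,nu}; Flint={mu,gamma}; Harbor={theta,iota,alpha}).
Every remaining group overlaps one of these, and no 4 of the listed groups are pairwise disjoint, so 3 is the maximum.

3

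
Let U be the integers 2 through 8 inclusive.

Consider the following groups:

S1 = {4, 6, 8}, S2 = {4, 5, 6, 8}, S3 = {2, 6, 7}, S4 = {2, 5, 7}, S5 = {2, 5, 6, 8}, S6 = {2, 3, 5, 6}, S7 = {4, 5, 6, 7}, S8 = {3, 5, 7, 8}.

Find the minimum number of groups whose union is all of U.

3

Take {S4, S7, S8}. Their union is {2, 3, 4, 5, 6, 7, 8}, which is all 7 points.
No 2 of the 8 groups cover everything (all 28 combinations miss at least one point), so 3 is optimal.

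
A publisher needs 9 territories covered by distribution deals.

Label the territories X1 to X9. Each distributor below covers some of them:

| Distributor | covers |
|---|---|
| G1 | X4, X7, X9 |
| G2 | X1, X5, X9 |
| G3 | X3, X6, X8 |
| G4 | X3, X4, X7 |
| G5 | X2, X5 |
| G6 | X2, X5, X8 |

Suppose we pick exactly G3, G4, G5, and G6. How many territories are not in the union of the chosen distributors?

Union of G3, G4, G5, G6 = {X2, X3, X4, X5, X6, X7, X8}.
Not covered: X1, X9 — 2 territories.

2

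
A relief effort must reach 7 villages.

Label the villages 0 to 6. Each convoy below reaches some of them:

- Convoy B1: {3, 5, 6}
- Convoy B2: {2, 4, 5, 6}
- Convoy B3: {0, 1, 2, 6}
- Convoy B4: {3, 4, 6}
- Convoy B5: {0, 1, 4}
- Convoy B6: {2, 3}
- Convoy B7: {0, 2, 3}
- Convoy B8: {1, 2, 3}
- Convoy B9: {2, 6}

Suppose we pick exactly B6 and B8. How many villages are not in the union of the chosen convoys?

4

Union of B6, B8 = {1, 2, 3}.
Not covered: 0, 4, 5, 6 — 4 villages.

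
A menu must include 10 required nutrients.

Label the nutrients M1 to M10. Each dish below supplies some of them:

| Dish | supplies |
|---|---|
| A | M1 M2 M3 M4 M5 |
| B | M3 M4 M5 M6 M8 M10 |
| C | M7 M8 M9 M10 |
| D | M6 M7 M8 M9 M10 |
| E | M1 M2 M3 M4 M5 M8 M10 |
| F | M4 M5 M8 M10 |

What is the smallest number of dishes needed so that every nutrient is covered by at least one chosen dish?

Take {D, E}. Their union is {M1, M2, M3, M4, M5, M6, M7, M8, M9, M10}, which is all 10 nutrients.
No single dish has all 10 nutrients (the largest, E, has 7), so 2 is optimal.

2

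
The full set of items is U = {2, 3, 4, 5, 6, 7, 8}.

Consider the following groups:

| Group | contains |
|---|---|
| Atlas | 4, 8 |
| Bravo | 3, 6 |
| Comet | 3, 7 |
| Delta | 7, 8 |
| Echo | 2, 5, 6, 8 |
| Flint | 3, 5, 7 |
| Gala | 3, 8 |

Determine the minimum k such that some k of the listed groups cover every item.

Take {Atlas, Comet, Echo}. Their union is {2, 3, 4, 5, 6, 7, 8}, which is all 7 items.
Only Echo contains 2, so Echo is forced; the remaining 3 items need at least 2 more groups (each remaining group adds at most 2) — so at least 3 groups are needed, and 3 is optimal.

3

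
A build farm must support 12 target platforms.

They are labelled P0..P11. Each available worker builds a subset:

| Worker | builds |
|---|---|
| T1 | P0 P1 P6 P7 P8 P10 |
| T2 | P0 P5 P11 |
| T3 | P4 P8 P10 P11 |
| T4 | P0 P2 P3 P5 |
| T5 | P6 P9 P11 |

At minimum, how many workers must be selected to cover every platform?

Take {T1, T3, T4, T5}. Their union is {P0, P1, P2, P3, P4, P5, P6, P7, P8, P9, P10, P11}, which is all 12 platforms.
No 3 of the 5 workers cover everything (all 10 combinations miss at least one platform), so 4 is optimal.

4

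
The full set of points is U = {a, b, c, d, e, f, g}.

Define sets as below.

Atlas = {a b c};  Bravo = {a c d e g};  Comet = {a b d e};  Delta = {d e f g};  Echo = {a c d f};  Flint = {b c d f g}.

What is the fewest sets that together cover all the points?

Take {Comet, Flint}. Their union is {a, b, c, d, e, f, g}, which is all 7 points.
No single set has all 7 points (the largest, Bravo, has 5), so 2 is optimal.

2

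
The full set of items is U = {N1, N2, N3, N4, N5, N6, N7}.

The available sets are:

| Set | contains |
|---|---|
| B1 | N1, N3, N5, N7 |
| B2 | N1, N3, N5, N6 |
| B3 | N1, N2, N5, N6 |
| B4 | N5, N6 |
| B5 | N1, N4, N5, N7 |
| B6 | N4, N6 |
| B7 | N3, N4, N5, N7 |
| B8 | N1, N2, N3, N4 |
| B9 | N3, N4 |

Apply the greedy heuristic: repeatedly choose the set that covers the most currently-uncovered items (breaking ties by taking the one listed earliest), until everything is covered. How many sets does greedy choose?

Greedy: pick B1 (covers 4 new) → pick B3 (covers 2 new) → pick B5 (covers 1 new). Total picks: 3.
(The true minimum cover uses only 2 sets, so greedy is not optimal here.)

3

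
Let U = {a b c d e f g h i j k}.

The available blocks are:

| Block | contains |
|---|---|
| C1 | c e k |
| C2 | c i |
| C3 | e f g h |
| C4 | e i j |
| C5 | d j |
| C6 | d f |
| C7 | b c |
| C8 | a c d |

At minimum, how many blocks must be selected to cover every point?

5

Take {C1, C3, C4, C7, C8}. Their union is {a, b, c, d, e, f, g, h, i, j, k}, which is all 11 points.
No 4 of the 8 blocks cover everything (all 70 combinations miss at least one point), so 5 is optimal.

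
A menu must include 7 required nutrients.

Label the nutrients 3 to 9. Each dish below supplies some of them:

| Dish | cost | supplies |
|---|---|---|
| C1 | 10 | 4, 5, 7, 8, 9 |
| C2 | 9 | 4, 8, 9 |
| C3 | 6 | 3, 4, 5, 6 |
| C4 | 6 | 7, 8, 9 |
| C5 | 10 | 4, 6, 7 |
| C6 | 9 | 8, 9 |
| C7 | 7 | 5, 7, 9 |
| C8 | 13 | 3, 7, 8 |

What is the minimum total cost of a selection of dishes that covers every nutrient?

C3, C4 together cover every nutrient (C3 ∪ C4 = {3, 4, 5, 6, 7, 8, 9}); total cost 6 + 6 = 12.
No covering selection has total cost below 12.

12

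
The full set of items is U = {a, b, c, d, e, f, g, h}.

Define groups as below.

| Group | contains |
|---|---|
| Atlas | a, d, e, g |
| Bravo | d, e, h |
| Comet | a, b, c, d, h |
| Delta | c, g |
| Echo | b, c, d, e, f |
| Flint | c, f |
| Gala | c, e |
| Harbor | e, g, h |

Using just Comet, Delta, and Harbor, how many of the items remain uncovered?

1

Union of Comet, Delta, Harbor = {a, b, c, d, e, g, h}.
Not covered: f — 1 item.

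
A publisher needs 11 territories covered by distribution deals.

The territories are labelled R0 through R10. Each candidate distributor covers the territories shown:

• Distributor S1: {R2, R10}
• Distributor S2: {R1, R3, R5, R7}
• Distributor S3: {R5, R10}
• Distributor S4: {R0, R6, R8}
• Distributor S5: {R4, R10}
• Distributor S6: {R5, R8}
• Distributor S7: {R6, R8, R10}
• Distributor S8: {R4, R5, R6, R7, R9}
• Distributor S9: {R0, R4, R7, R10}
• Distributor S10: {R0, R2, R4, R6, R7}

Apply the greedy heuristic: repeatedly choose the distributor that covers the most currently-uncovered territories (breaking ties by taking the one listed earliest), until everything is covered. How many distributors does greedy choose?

Greedy: pick S8 (covers 5 new) → pick S1 (covers 2 new) → pick S2 (covers 2 new) → pick S4 (covers 2 new). Total picks: 4.

4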